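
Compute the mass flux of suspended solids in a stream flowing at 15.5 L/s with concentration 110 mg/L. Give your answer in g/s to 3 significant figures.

1.71 g/s

15.5 L/s = 0.0155 m³/s.
Mass flux = Q·C = 0.0155 m³/s × 110 g/m³ = 1.705 g/s.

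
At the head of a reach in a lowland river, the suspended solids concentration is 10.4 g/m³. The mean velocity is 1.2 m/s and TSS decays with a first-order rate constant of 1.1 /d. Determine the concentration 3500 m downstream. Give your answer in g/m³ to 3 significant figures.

10.0 g/m³

Travel time t = 3500 m / 1.2 m/s = 3500/1.2 = 2917 s = 0.03376 d.
First-order decay: C = 10.4·exp(−1.1·0.03376) = 10.4·0.9635 = 10.02 g/m³.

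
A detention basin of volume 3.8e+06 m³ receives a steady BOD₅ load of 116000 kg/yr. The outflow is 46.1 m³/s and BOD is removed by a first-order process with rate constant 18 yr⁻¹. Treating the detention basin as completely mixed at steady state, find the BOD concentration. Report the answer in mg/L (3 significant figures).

0.0762 mg/L

Outflow Q = 46.1 m³/s × 3.156e+07 s/yr = 1.455e+09 m³/yr.
Steady-state CSTR mass balance: W = Q·C + k·V·C, so C = W/(Q + kV).
Q + kV = 1.455e+09 + 18·3.8e+06 = 1.523e+09 m³/yr.
C = 116000/1.523e+09 = 7.616e-05 kg/m³ = 0.07616 mg/L.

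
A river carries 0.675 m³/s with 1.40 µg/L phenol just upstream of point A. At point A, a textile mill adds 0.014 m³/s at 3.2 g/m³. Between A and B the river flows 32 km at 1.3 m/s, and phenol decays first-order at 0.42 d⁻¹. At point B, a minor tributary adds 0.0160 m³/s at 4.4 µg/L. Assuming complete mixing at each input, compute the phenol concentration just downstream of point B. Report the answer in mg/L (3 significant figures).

1.40 µg/L = 0.0014 mg/L.
After input A: C = (0.675·0.0014 + 0.014·3.2) / 0.689 = 0.06639 mg/L.
Over the 32 km reach to input B (t = 2.462e+04 s = 0.2849 d), decay gives C = 0.06639·exp(−0.42·0.2849) = 0.05891 mg/L.
4.4 µg/L = 0.0044 mg/L.
After input B: C = (0.689·0.05891 + 0.016·0.0044) / 0.705 = 0.05767 mg/L.

0.0577 mg/L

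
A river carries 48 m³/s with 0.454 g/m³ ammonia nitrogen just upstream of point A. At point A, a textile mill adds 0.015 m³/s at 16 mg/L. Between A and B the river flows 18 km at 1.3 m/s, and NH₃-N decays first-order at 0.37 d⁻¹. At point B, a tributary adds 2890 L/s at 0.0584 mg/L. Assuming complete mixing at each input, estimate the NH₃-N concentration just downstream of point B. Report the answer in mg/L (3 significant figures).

0.411 mg/L

After input A: C = (48·0.454 + 0.015·16) / 48.02 = 0.4589 mg/L.
Over the 18 km reach to input B (t = 1.385e+04 s = 0.1603 d), decay gives C = 0.4589·exp(−0.37·0.1603) = 0.4324 mg/L.
2890 L/s = 2.89 m³/s.
After input B: C = (48.02·0.4324 + 2.89·0.0584) / 50.91 = 0.4112 mg/L.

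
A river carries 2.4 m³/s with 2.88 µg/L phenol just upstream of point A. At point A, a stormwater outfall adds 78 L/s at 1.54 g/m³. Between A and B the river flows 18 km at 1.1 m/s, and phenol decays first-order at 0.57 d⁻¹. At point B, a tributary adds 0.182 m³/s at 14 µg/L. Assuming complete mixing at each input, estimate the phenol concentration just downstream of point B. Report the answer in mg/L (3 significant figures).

0.0438 mg/L

2.88 µg/L = 0.00288 mg/L.
78 L/s = 0.078 m³/s.
After input A: C = (2.4·0.00288 + 0.078·1.54) / 2.478 = 0.05126 mg/L.
Over the 18 km reach to input B (t = 1.636e+04 s = 0.1894 d), decay gives C = 0.05126·exp(−0.57·0.1894) = 0.04602 mg/L.
14 µg/L = 0.014 mg/L.
After input B: C = (2.478·0.04602 + 0.182·0.014) / 2.66 = 0.04383 mg/L.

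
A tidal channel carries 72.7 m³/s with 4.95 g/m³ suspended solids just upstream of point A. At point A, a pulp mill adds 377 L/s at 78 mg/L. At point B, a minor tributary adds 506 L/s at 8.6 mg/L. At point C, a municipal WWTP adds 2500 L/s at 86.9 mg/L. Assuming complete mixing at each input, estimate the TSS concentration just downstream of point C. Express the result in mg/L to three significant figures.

8.03 mg/L

377 L/s = 0.377 m³/s.
After input A: C = (72.7·4.95 + 0.377·78) / 73.08 = 5.327 mg/L.
506 L/s = 0.506 m³/s.
After input B: C = (73.08·5.327 + 0.506·8.6) / 73.58 = 5.349 mg/L.
2500 L/s = 2.5 m³/s.
After input C: C = (73.58·5.349 + 2.5·86.9) / 76.08 = 8.029 mg/L.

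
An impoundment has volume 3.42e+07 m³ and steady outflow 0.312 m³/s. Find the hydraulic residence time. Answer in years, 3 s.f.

3.47 yr

Q = 0.312 m³/s × 3.156e+07 s/yr = 9.846e+06 m³/yr.
Hydraulic residence time τ = V/Q = 3.42e+07/9.846e+06 = 3.474 yr.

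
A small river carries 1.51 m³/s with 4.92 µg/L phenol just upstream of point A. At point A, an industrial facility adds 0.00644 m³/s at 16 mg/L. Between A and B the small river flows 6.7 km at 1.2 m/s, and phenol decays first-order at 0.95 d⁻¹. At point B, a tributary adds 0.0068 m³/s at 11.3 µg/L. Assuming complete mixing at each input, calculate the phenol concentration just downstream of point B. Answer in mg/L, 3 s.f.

0.0683 mg/L

4.92 µg/L = 0.00492 mg/L.
After input A: C = (1.51·0.00492 + 0.00644·16) / 1.516 = 0.07285 mg/L.
Over the 6.7 km reach to input B (t = 5583 s = 0.06462 d), decay gives C = 0.07285·exp(−0.95·0.06462) = 0.06851 mg/L.
11.3 µg/L = 0.0113 mg/L.
After input B: C = (1.516·0.06851 + 0.0068·0.0113) / 1.523 = 0.06825 mg/L.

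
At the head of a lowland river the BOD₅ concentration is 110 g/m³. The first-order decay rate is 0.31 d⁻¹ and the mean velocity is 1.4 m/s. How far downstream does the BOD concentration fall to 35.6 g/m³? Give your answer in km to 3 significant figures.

From C = C₀·e^(−kt), t = ln(C₀/C)/k = ln(110/35.6)/0.31 = 1.128/0.31 = 3.639 d.
Distance = v·t = 1.4 m/s × 3.144e+05 s = 4.402e+05 m = 440.2 km.

440 km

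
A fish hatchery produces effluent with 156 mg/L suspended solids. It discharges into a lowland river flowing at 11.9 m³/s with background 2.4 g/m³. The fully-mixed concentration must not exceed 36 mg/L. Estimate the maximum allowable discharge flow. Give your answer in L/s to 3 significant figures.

3330 L/s

Mass balance at complete mixing: C_std·(Q_w + Q_r) = Q_w·C_e + Q_r·C_b.
Rearranging, Q_w = Q_r·(C_std − C_b)/(C_e − C_std) = 11.9·(36 − 2.4) / (156 − 36) = 3.332 m³/s.
= 3332 L/s.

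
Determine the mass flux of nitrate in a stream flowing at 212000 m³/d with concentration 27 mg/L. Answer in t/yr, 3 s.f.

212000 m³/d = 2.454 m³/s.
Mass flux = Q·C = 2.454 m³/s × 27 g/m³ = 66.25 g/s.
= 66.25 g/s × 31.56 = 2091 t/yr.

2090 t/yr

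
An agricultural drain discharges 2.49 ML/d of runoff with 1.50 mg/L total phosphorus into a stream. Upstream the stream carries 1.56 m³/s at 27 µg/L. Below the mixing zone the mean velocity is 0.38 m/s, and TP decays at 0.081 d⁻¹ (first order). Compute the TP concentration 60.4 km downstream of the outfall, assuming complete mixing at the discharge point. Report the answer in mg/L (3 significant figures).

2.49 ML/d = 0.02882 m³/s.
27 µg/L = 0.027 mg/L.
After complete mixing, C₀ = (0.02882·1.5 + 1.56·0.027) / 1.589 = 0.05372 mg/L.
Travel time t = 6.04e+04 m / 0.38 m/s = 1.589e+05 s = 1.84 d.
C = 0.05372·exp(−0.081·1.84) = 0.05372·0.8616 = 0.04628 mg/L.

0.0463 mg/L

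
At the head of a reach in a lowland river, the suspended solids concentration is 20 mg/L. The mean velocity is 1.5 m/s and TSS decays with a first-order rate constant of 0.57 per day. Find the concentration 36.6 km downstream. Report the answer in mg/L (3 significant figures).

17.0 mg/L

Travel time t = 36.6 km / 1.5 m/s = 3.66e+04/1.5 = 2.44e+04 s = 0.2824 d.
First-order decay: C = 20·exp(−0.57·0.2824) = 20·0.8513 = 17.03 mg/L.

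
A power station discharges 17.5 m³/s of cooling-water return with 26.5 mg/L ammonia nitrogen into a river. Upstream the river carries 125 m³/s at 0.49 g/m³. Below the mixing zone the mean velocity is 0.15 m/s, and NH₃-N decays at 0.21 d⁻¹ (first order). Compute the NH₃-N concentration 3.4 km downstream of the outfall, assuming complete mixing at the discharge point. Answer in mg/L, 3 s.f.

3.49 mg/L

After complete mixing, C₀ = (17.5·26.5 + 125·0.49) / 142.5 = 3.684 mg/L.
Travel time t = 3400 m / 0.15 m/s = 2.267e+04 s = 0.2623 d.
C = 3.684·exp(−0.21·0.2623) = 3.684·0.9464 = 3.487 mg/L.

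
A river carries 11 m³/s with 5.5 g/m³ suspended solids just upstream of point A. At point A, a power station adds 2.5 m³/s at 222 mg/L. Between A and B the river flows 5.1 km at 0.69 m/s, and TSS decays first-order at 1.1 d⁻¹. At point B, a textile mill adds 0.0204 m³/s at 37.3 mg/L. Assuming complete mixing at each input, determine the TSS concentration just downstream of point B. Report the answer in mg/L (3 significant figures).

After input A: C = (11·5.5 + 2.5·222) / 13.5 = 45.59 mg/L.
Over the 5.1 km reach to input B (t = 7391 s = 0.08555 d), decay gives C = 45.59·exp(−1.1·0.08555) = 41.5 mg/L.
After input B: C = (13.5·41.5 + 0.0204·37.3) / 13.52 = 41.49 mg/L.

41.5 mg/L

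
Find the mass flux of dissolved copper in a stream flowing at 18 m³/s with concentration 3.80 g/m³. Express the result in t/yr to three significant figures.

Mass flux = Q·C = 18 m³/s × 3.8 g/m³ = 68.4 g/s.
= 68.4 g/s × 31.56 = 2159 t/yr.

2160 t/yr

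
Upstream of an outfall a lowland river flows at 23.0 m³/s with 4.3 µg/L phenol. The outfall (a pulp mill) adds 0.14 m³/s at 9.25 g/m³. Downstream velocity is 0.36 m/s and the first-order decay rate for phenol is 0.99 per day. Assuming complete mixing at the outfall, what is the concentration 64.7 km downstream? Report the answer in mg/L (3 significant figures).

0.00768 mg/L

4.3 µg/L = 0.0043 mg/L.
After complete mixing, C₀ = (0.14·9.25 + 23·0.0043) / 23.14 = 0.06024 mg/L.
Travel time t = 6.47e+04 m / 0.36 m/s = 1.797e+05 s = 2.08 d.
C = 0.06024·exp(−0.99·2.08) = 0.06024·0.1275 = 0.007683 mg/L.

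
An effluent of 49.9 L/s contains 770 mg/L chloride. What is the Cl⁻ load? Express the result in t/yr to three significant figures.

49.9 L/s = 0.0499 m³/s.
Mass flux = Q·C = 0.0499 m³/s × 770 g/m³ = 38.42 g/s.
= 38.42 g/s × 31.56 = 1213 t/yr.

1210 t/yr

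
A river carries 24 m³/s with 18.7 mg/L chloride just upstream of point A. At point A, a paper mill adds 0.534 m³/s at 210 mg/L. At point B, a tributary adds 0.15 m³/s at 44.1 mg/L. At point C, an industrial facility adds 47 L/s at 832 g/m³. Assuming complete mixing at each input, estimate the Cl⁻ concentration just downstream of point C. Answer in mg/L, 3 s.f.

24.5 mg/L

After input A: C = (24·18.7 + 0.534·210) / 24.53 = 22.86 mg/L.
After input B: C = (24.53·22.86 + 0.15·44.1) / 24.68 = 22.99 mg/L.
47 L/s = 0.047 m³/s.
After input C: C = (24.68·22.99 + 0.047·832) / 24.73 = 24.53 mg/L.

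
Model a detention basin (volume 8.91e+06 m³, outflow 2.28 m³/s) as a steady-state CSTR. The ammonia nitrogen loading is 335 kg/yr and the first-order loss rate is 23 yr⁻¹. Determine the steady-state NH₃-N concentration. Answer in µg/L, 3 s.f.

1.21 µg/L

Outflow Q = 2.28 m³/s × 3.156e+07 s/yr = 7.195e+07 m³/yr.
Steady-state CSTR mass balance: W = Q·C + k·V·C, so C = W/(Q + kV).
Q + kV = 7.195e+07 + 23·8.91e+06 = 2.769e+08 m³/yr.
C = 335/2.769e+08 = 1.21e-06 kg/m³ = 0.00121 mg/L = 1.21 µg/L.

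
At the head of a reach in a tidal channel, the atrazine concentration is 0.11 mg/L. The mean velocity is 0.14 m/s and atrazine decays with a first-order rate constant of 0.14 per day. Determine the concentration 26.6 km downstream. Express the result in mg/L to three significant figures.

Travel time t = 26.6 km / 0.14 m/s = 2.66e+04/0.14 = 1.9e+05 s = 2.199 d.
First-order decay: C = 0.11·exp(−0.14·2.199) = 0.11·0.735 = 0.08085 mg/L.

0.0809 mg/L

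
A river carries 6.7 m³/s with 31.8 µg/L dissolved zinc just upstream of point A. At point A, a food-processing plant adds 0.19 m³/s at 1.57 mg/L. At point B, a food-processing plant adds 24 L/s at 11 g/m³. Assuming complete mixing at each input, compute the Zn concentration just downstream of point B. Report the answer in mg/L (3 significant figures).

31.8 µg/L = 0.0318 mg/L.
After input A: C = (6.7·0.0318 + 0.19·1.57) / 6.89 = 0.07422 mg/L.
24 L/s = 0.024 m³/s.
After input B: C = (6.89·0.07422 + 0.024·11) / 6.914 = 0.1121 mg/L.

0.112 mg/L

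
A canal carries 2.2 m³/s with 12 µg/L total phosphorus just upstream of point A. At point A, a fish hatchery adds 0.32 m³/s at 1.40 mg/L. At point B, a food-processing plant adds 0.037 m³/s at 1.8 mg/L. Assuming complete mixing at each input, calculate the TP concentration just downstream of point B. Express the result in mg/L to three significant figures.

0.212 mg/L

12 µg/L = 0.012 mg/L.
After input A: C = (2.2·0.012 + 0.32·1.4) / 2.52 = 0.1883 mg/L.
After input B: C = (2.52·0.1883 + 0.037·1.8) / 2.557 = 0.2116 mg/L.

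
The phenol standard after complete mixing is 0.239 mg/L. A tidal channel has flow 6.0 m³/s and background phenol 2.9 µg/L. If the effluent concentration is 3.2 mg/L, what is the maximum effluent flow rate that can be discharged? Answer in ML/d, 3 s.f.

41.3 ML/d

2.9 µg/L = 0.0029 mg/L.
Mass balance at complete mixing: C_std·(Q_w + Q_r) = Q_w·C_e + Q_r·C_b.
Rearranging, Q_w = Q_r·(C_std − C_b)/(C_e − C_std) = 6.0·(0.239 − 0.0029) / (3.2 − 0.239) = 0.4784 m³/s.
= 41.34 ML/d.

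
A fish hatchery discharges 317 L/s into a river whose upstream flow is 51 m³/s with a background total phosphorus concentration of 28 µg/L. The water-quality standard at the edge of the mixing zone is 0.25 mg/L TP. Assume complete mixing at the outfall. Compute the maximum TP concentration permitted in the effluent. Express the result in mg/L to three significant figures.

317 L/s = 0.317 m³/s.
28 µg/L = 0.028 mg/L.
Mass balance: 0.25·51.32 = 0.317·Cₑ + 51·0.028.
Cₑ = (12.83 − 1.428) / 0.317 = 35.97 mg/L.

36.0 mg/L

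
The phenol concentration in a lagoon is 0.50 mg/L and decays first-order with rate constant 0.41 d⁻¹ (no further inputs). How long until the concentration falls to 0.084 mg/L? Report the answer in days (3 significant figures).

t = ln(C₀/C)/k = ln(0.50/0.084)/0.41 = 1.784/0.41 = 4.351 d.

4.35 d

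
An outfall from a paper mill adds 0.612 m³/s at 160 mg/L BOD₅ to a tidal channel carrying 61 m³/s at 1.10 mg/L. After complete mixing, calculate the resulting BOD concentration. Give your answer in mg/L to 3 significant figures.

2.68 mg/L

Conservation of mass across the mixing zone: C = (0.612·160 + 61·1.1) / (0.612 + 61) = 165/61.61 = 2.678 mg/L.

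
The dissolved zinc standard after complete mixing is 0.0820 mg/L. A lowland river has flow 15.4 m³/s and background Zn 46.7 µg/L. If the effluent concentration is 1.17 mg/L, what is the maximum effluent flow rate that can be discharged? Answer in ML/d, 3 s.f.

43.2 ML/d

46.7 µg/L = 0.0467 mg/L.
Mass balance at complete mixing: C_std·(Q_w + Q_r) = Q_w·C_e + Q_r·C_b.
Rearranging, Q_w = Q_r·(C_std − C_b)/(C_e − C_std) = 15.4·(0.082 − 0.0467) / (1.17 − 0.082) = 0.4997 m³/s.
= 43.17 ML/d.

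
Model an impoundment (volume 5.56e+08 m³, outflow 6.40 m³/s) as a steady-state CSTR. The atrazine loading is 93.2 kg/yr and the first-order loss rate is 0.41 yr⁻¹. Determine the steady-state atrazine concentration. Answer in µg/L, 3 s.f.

0.217 µg/L

Outflow Q = 6.40 m³/s × 3.156e+07 s/yr = 2.02e+08 m³/yr.
Steady-state CSTR mass balance: W = Q·C + k·V·C, so C = W/(Q + kV).
Q + kV = 2.02e+08 + 0.41·5.56e+08 = 4.299e+08 m³/yr.
C = 93.2/4.299e+08 = 2.168e-07 kg/m³ = 0.0002168 mg/L = 0.2168 µg/L.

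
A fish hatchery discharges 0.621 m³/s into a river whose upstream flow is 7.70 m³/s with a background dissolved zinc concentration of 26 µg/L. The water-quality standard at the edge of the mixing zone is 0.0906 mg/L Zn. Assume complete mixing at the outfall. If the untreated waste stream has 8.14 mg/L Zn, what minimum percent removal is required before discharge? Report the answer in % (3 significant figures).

89.0 %

26 µg/L = 0.026 mg/L.
Mass balance: 0.0906·8.321 = 0.621·Cₑ + 7.7·0.026.
Cₑ = (0.7539 − 0.2002) / 0.621 = 0.8916 mg/L.
Required removal = 1 − 0.8916/8.14 = 89.05 %.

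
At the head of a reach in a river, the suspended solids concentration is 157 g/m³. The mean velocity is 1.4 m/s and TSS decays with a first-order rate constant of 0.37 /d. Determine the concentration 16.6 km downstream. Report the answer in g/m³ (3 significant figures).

Travel time t = 16.6 km / 1.4 m/s = 1.66e+04/1.4 = 1.186e+04 s = 0.1372 d.
First-order decay: C = 157·exp(−0.37·0.1372) = 157·0.9505 = 149.2 g/m³.

149 g/m³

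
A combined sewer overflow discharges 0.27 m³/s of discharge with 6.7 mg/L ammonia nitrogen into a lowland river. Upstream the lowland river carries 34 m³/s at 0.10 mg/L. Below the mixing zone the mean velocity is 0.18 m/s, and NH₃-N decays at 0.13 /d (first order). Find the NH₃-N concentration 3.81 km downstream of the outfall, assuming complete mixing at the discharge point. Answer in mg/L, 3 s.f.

After complete mixing, C₀ = (0.27·6.7 + 34·0.1) / 34.27 = 0.152 mg/L.
Travel time t = 3810 m / 0.18 m/s = 2.117e+04 s = 0.245 d.
C = 0.152·exp(−0.13·0.245) = 0.152·0.9687 = 0.1472 mg/L.

0.147 mg/L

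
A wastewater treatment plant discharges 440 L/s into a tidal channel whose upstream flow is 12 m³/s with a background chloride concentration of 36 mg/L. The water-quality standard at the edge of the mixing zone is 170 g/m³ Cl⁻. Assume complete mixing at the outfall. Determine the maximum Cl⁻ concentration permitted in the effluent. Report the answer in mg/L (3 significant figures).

440 L/s = 0.44 m³/s.
Mass balance: 170·12.44 = 0.44·Cₑ + 12·36.
Cₑ = (2115 − 432) / 0.44 = 3825 mg/L.

3820 mg/L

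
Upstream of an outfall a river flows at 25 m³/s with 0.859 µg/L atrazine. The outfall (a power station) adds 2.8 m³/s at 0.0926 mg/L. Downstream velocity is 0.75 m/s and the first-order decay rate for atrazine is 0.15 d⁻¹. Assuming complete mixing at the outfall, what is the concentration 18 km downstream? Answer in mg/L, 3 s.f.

0.859 µg/L = 0.000859 mg/L.
After complete mixing, C₀ = (2.8·0.0926 + 25·0.000859) / 27.8 = 0.0101 mg/L.
Travel time t = 1.8e+04 m / 0.75 m/s = 2.4e+04 s = 0.2778 d.
C = 0.0101·exp(−0.15·0.2778) = 0.0101·0.9592 = 0.009687 mg/L.

0.00969 mg/L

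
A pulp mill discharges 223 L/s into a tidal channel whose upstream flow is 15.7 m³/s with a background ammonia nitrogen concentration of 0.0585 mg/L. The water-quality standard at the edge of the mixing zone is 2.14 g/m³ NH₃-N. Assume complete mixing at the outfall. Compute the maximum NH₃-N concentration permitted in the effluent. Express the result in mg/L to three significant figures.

223 L/s = 0.223 m³/s.
Mass balance: 2.14·15.92 = 0.223·Cₑ + 15.7·0.0585.
Cₑ = (34.08 − 0.9184) / 0.223 = 148.7 mg/L.

149 mg/L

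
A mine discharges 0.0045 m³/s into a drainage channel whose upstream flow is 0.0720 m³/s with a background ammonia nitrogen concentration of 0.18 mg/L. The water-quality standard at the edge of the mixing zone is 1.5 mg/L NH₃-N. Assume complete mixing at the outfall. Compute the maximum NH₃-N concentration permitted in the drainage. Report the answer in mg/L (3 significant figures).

Mass balance: 1.5·0.0765 = 0.0045·Cₑ + 0.072·0.18.
Cₑ = (0.1147 − 0.01296) / 0.0045 = 22.62 mg/L.

22.6 mg/L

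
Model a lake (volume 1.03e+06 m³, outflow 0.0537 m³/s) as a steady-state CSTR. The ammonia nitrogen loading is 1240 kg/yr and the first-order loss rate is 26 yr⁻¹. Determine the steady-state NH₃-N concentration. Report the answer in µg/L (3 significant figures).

Outflow Q = 0.0537 m³/s × 3.156e+07 s/yr = 1.695e+06 m³/yr.
Steady-state CSTR mass balance: W = Q·C + k·V·C, so C = W/(Q + kV).
Q + kV = 1.695e+06 + 26·1.03e+06 = 2.847e+07 m³/yr.
C = 1240/2.847e+07 = 4.355e-05 kg/m³ = 0.04355 mg/L = 43.55 µg/L.

43.5 µg/L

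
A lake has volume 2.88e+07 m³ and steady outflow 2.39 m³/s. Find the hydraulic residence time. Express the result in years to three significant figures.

Q = 2.39 m³/s × 3.156e+07 s/yr = 7.542e+07 m³/yr.
Hydraulic residence time τ = V/Q = 2.88e+07/7.542e+07 = 0.3818 yr.

0.382 yr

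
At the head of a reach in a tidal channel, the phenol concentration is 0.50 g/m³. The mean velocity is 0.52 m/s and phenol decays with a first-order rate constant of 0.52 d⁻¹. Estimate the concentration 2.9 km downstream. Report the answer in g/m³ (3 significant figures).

0.483 g/m³

Travel time t = 2.9 km / 0.52 m/s = 2900/0.52 = 5577 s = 0.06455 d.
First-order decay: C = 0.50·exp(−0.52·0.06455) = 0.50·0.967 = 0.4835 g/m³.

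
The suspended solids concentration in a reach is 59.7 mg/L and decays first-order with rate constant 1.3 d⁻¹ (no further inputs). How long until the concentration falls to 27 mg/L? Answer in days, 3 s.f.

0.610 d

t = ln(C₀/C)/k = ln(59.7/27)/1.3 = 0.7935/1.3 = 0.6104 d.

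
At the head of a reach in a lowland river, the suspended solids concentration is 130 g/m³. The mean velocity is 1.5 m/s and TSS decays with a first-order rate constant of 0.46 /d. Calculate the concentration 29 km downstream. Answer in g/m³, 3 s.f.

117 g/m³

Travel time t = 29 km / 1.5 m/s = 2.9e+04/1.5 = 1.933e+04 s = 0.2238 d.
First-order decay: C = 130·exp(−0.46·0.2238) = 130·0.9022 = 117.3 g/m³.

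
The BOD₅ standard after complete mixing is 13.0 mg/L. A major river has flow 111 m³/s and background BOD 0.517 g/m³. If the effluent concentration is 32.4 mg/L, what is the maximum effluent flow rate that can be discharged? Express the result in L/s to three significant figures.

71400 L/s

Mass balance at complete mixing: C_std·(Q_w + Q_r) = Q_w·C_e + Q_r·C_b.
Rearranging, Q_w = Q_r·(C_std − C_b)/(C_e − C_std) = 111·(13 − 0.517) / (32.4 − 13) = 71.42 m³/s.
= 7.142e+04 L/s.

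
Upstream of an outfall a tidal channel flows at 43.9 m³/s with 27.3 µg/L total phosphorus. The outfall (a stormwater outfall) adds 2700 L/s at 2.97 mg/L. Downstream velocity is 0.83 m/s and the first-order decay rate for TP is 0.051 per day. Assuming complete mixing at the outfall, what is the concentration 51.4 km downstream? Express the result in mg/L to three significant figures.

2700 L/s = 2.7 m³/s.
27.3 µg/L = 0.0273 mg/L.
After complete mixing, C₀ = (2.7·2.97 + 43.9·0.0273) / 46.6 = 0.1978 mg/L.
Travel time t = 5.14e+04 m / 0.83 m/s = 6.193e+04 s = 0.7168 d.
C = 0.1978·exp(−0.051·0.7168) = 0.1978·0.9641 = 0.1907 mg/L.

0.191 mg/L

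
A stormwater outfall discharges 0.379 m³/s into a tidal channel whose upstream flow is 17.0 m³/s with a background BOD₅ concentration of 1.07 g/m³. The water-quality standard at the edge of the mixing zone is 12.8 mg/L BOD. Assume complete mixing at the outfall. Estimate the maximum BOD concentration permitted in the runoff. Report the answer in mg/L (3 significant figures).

Mass balance: 12.8·17.38 = 0.379·Cₑ + 17·1.07.
Cₑ = (222.5 − 18.19) / 0.379 = 538.9 mg/L.

539 mg/L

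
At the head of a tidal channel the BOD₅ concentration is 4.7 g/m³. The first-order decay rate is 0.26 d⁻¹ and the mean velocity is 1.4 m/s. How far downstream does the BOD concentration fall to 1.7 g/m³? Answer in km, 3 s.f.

473 km

From C = C₀·e^(−kt), t = ln(C₀/C)/k = ln(4.7/1.7)/0.26 = 1.017/0.26 = 3.911 d.
Distance = v·t = 1.4 m/s × 3.379e+05 s = 4.731e+05 m = 473.1 km.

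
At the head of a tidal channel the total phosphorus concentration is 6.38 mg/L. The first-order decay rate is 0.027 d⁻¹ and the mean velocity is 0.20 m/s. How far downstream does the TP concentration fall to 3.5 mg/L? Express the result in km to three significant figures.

384 km

From C = C₀·e^(−kt), t = ln(C₀/C)/k = ln(6.38/3.5)/0.027 = 0.6004/0.027 = 22.24 d.
Distance = v·t = 0.20 m/s × 1.921e+06 s = 3.843e+05 m = 384.3 km.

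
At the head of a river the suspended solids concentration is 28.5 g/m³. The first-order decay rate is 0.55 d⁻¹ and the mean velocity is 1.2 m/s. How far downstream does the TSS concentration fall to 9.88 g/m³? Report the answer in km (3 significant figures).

From C = C₀·e^(−kt), t = ln(C₀/C)/k = ln(28.5/9.88)/0.55 = 1.059/0.55 = 1.926 d.
Distance = v·t = 1.2 m/s × 1.664e+05 s = 1.997e+05 m = 199.7 km.

200 km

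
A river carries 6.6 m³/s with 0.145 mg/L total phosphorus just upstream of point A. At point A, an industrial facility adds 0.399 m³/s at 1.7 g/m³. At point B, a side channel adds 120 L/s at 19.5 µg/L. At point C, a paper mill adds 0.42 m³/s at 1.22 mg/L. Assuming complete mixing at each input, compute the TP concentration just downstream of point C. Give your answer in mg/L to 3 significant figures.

After input A: C = (6.6·0.145 + 0.399·1.7) / 6.999 = 0.2336 mg/L.
120 L/s = 0.12 m³/s.
19.5 µg/L = 0.0195 mg/L.
After input B: C = (6.999·0.2336 + 0.12·0.0195) / 7.119 = 0.23 mg/L.
After input C: C = (7.119·0.23 + 0.42·1.22) / 7.539 = 0.2852 mg/L.

0.285 mg/L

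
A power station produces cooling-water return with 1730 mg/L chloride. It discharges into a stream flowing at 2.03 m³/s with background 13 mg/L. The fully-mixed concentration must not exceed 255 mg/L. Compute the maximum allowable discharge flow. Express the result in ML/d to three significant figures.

28.8 ML/d

Mass balance at complete mixing: C_std·(Q_w + Q_r) = Q_w·C_e + Q_r·C_b.
Rearranging, Q_w = Q_r·(C_std − C_b)/(C_e − C_std) = 2.03·(255 − 13) / (1730 − 255) = 0.3331 m³/s.
= 28.78 ML/d.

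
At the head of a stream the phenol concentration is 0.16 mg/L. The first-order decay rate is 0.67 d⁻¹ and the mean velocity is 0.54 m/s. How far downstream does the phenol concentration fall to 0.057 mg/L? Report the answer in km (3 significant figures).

71.9 km

From C = C₀·e^(−kt), t = ln(C₀/C)/k = ln(0.16/0.057)/0.67 = 1.032/0.67 = 1.54 d.
Distance = v·t = 0.54 m/s × 1.331e+05 s = 7.187e+04 m = 71.87 km.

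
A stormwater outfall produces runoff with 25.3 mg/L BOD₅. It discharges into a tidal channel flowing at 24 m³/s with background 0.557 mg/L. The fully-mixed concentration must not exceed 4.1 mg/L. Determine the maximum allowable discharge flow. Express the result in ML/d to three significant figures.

347 ML/d

Mass balance at complete mixing: C_std·(Q_w + Q_r) = Q_w·C_e + Q_r·C_b.
Rearranging, Q_w = Q_r·(C_std − C_b)/(C_e − C_std) = 24·(4.1 − 0.557) / (25.3 − 4.1) = 4.011 m³/s.
= 346.5 ML/d.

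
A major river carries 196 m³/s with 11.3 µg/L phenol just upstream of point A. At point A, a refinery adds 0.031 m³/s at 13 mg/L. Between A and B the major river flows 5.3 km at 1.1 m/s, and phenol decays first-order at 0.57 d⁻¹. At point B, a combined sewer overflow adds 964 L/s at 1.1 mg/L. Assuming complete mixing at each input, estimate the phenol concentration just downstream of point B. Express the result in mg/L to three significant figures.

11.3 µg/L = 0.0113 mg/L.
After input A: C = (196·0.0113 + 0.031·13) / 196 = 0.01335 mg/L.
Over the 5.3 km reach to input B (t = 4818 s = 0.05577 d), decay gives C = 0.01335·exp(−0.57·0.05577) = 0.01294 mg/L.
964 L/s = 0.964 m³/s.
After input B: C = (196·0.01294 + 0.964·1.1) / 197 = 0.01826 mg/L.

0.0183 mg/L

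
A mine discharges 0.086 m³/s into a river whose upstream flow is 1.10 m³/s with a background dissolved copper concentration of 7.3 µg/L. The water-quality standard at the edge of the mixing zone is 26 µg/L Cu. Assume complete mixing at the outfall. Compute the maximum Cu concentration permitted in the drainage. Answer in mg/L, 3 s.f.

7.3 µg/L = 0.0073 mg/L.
26 µg/L = 0.026 mg/L.
Mass balance: 0.026·1.186 = 0.086·Cₑ + 1.1·0.0073.
Cₑ = (0.03084 − 0.00803) / 0.086 = 0.2652 mg/L.

0.265 mg/L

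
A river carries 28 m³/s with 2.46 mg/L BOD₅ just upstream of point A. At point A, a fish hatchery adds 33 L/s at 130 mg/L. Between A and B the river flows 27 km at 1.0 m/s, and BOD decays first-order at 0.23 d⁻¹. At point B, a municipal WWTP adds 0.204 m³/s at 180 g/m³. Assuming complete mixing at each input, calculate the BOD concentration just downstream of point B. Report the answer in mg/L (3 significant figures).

33 L/s = 0.033 m³/s.
After input A: C = (28·2.46 + 0.033·130) / 28.03 = 2.61 mg/L.
Over the 27 km reach to input B (t = 2.7e+04 s = 0.3125 d), decay gives C = 2.61·exp(−0.23·0.3125) = 2.429 mg/L.
After input B: C = (28.03·2.429 + 0.204·180) / 28.24 = 3.712 mg/L.

3.71 mg/L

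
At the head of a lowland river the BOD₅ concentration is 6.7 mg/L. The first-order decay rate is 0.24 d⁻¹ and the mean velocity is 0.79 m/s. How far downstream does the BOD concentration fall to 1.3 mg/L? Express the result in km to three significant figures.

466 km

From C = C₀·e^(−kt), t = ln(C₀/C)/k = ln(6.7/1.3)/0.24 = 1.64/0.24 = 6.832 d.
Distance = v·t = 0.79 m/s × 5.903e+05 s = 4.663e+05 m = 466.3 km.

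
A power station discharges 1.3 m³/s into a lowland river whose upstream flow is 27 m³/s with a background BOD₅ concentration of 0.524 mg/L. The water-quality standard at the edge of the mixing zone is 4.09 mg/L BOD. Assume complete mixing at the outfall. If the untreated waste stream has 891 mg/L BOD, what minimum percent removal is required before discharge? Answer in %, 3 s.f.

Mass balance: 4.09·28.3 = 1.3·Cₑ + 27·0.524.
Cₑ = (115.7 − 14.15) / 1.3 = 78.15 mg/L.
Required removal = 1 − 78.15/891 = 91.23 %.

91.2 %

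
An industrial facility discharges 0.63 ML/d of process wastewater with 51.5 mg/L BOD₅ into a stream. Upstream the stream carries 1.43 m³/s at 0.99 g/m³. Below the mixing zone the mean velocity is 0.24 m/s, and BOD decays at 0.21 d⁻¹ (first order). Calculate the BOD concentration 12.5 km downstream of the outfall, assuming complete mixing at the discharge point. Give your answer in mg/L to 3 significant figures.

1.10 mg/L

0.63 ML/d = 0.007292 m³/s.
After complete mixing, C₀ = (0.007292·51.5 + 1.43·0.99) / 1.437 = 1.246 mg/L.
Travel time t = 1.25e+04 m / 0.24 m/s = 5.208e+04 s = 0.6028 d.
C = 1.246·exp(−0.21·0.6028) = 1.246·0.8811 = 1.098 mg/L.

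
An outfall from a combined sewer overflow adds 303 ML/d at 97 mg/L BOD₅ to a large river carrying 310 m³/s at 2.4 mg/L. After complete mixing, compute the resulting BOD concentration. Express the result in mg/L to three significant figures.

303 ML/d = 3.507 m³/s.
By mass balance at complete mixing, C = (3.507·97 + 310·2.4) / (3.507 + 310) = 1084/313.5 = 3.458 mg/L.

3.46 mg/L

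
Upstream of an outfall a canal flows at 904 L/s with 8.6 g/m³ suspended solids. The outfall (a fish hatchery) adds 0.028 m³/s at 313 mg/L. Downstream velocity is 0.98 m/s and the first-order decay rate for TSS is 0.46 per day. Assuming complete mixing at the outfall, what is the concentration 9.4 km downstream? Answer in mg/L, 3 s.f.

904 L/s = 0.904 m³/s.
After complete mixing, C₀ = (0.028·313 + 0.904·8.6) / 0.932 = 17.75 mg/L.
Travel time t = 9400 m / 0.98 m/s = 9592 s = 0.111 d.
C = 17.75·exp(−0.46·0.111) = 17.75·0.9502 = 16.86 mg/L.

16.9 mg/L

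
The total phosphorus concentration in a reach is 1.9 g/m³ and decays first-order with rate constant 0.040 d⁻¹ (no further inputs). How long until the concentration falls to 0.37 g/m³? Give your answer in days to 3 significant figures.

t = ln(C₀/C)/k = ln(1.9/0.37)/0.040 = 1.636/0.040 = 40.9 d.

40.9 d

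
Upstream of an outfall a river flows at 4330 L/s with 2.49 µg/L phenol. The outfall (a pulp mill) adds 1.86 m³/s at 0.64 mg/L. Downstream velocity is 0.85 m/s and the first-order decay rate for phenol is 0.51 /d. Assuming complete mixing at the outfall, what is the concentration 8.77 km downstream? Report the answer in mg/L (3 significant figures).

4330 L/s = 4.33 m³/s.
2.49 µg/L = 0.00249 mg/L.
After complete mixing, C₀ = (1.86·0.64 + 4.33·0.00249) / 6.19 = 0.1941 mg/L.
Travel time t = 8770 m / 0.85 m/s = 1.032e+04 s = 0.1194 d.
C = 0.1941·exp(−0.51·0.1194) = 0.1941·0.9409 = 0.1826 mg/L.

0.183 mg/L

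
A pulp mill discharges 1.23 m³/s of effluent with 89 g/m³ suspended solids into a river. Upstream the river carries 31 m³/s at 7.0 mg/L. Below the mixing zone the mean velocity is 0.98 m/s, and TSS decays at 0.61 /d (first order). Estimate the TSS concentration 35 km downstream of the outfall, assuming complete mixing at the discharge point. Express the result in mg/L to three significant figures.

After complete mixing, C₀ = (1.23·89 + 31·7) / 32.23 = 10.13 mg/L.
Travel time t = 3.5e+04 m / 0.98 m/s = 3.571e+04 s = 0.4134 d.
C = 10.13·exp(−0.61·0.4134) = 10.13·0.7771 = 7.872 mg/L.

7.87 mg/L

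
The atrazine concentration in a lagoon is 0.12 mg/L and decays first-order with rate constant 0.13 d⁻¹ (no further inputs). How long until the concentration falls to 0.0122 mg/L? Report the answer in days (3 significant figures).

t = ln(C₀/C)/k = ln(0.12/0.0122)/0.13 = 2.286/0.13 = 17.59 d.

17.6 d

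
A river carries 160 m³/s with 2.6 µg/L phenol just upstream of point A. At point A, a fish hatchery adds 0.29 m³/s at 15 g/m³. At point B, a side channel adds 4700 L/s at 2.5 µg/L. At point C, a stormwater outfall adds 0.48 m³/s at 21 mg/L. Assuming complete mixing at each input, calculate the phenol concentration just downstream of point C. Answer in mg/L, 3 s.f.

0.0898 mg/L

2.6 µg/L = 0.0026 mg/L.
After input A: C = (160·0.0026 + 0.29·15) / 160.3 = 0.02973 mg/L.
4700 L/s = 4.7 m³/s.
2.5 µg/L = 0.0025 mg/L.
After input B: C = (160.3·0.02973 + 4.7·0.0025) / 165 = 0.02896 mg/L.
After input C: C = (165·0.02896 + 0.48·21) / 165.5 = 0.08979 mg/L.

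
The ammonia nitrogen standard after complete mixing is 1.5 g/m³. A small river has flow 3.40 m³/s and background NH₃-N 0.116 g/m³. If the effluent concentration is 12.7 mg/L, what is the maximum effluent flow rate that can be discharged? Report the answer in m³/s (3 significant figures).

0.420 m³/s

Mass balance at complete mixing: C_std·(Q_w + Q_r) = Q_w·C_e + Q_r·C_b.
Rearranging, Q_w = Q_r·(C_std − C_b)/(C_e − C_std) = 3.40·(1.5 − 0.116) / (12.7 − 1.5) = 0.4201 m³/s.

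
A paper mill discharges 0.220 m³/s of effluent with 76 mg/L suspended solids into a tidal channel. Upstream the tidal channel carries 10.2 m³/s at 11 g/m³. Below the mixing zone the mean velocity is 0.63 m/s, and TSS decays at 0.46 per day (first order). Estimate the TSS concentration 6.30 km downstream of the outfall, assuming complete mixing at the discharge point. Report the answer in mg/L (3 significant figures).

11.7 mg/L

After complete mixing, C₀ = (0.22·76 + 10.2·11) / 10.42 = 12.37 mg/L.
Travel time t = 6300 m / 0.63 m/s = 1e+04 s = 0.1157 d.
C = 12.37·exp(−0.46·0.1157) = 12.37·0.9482 = 11.73 mg/L.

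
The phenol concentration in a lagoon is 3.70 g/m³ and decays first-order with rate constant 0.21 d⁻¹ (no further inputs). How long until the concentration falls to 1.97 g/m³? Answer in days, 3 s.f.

t = ln(C₀/C)/k = ln(3.70/1.97)/0.21 = 0.6303/0.21 = 3.001 d.

3.00 d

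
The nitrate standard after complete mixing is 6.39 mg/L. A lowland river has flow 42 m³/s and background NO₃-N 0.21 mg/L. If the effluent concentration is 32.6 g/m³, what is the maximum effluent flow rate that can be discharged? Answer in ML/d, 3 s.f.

856 ML/d

Mass balance at complete mixing: C_std·(Q_w + Q_r) = Q_w·C_e + Q_r·C_b.
Rearranging, Q_w = Q_r·(C_std − C_b)/(C_e − C_std) = 42·(6.39 − 0.21) / (32.6 − 6.39) = 9.903 m³/s.
= 855.6 ML/d.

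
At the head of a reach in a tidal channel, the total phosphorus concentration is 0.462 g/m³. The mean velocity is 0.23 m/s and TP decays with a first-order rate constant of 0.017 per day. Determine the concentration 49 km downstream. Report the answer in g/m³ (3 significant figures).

0.443 g/m³

Travel time t = 49 km / 0.23 m/s = 4.9e+04/0.23 = 2.13e+05 s = 2.466 d.
First-order decay: C = 0.462·exp(−0.017·2.466) = 0.462·0.9589 = 0.443 g/m³.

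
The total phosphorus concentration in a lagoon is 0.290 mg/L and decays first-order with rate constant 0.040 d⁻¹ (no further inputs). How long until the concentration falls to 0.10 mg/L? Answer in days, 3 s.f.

t = ln(C₀/C)/k = ln(0.290/0.10)/0.040 = 1.065/0.040 = 26.62 d.

26.6 d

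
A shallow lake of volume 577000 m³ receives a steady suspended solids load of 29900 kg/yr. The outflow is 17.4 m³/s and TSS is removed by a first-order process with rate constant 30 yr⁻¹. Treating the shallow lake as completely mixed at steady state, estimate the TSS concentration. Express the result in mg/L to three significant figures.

Outflow Q = 17.4 m³/s × 3.156e+07 s/yr = 5.491e+08 m³/yr.
Steady-state CSTR mass balance: W = Q·C + k·V·C, so C = W/(Q + kV).
Q + kV = 5.491e+08 + 30·577000 = 5.664e+08 m³/yr.
C = 29900/5.664e+08 = 5.279e-05 kg/m³ = 0.05279 mg/L.

0.0528 mg/L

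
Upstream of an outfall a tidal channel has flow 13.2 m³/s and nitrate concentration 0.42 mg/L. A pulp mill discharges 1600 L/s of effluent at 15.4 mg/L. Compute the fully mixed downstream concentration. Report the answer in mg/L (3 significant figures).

1600 L/s = 1.6 m³/s.
Flow-weighted mixing gives C = (1.6·15.4 + 13.2·0.42) / (1.6 + 13.2) = 30.18/14.8 = 2.039 mg/L.

2.04 mg/L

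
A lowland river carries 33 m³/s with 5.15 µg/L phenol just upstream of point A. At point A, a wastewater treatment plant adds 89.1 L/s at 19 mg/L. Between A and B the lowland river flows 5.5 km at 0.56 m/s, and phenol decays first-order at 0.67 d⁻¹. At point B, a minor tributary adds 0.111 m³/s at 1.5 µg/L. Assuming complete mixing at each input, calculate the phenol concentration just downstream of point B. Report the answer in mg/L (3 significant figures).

0.0520 mg/L

5.15 µg/L = 0.00515 mg/L.
89.1 L/s = 0.0891 m³/s.
After input A: C = (33·0.00515 + 0.0891·19) / 33.09 = 0.0563 mg/L.
Over the 5.5 km reach to input B (t = 9821 s = 0.1137 d), decay gives C = 0.0563·exp(−0.67·0.1137) = 0.05217 mg/L.
1.5 µg/L = 0.0015 mg/L.
After input B: C = (33.09·0.05217 + 0.111·0.0015) / 33.2 = 0.052 mg/L.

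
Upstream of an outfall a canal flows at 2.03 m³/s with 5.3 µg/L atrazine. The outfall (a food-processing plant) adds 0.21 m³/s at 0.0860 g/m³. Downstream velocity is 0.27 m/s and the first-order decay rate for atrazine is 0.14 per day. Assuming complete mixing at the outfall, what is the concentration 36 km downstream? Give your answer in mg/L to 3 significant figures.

5.3 µg/L = 0.0053 mg/L.
After complete mixing, C₀ = (0.21·0.086 + 2.03·0.0053) / 2.24 = 0.01287 mg/L.
Travel time t = 3.6e+04 m / 0.27 m/s = 1.333e+05 s = 1.543 d.
C = 0.01287·exp(−0.14·1.543) = 0.01287·0.8057 = 0.01037 mg/L.

0.0104 mg/L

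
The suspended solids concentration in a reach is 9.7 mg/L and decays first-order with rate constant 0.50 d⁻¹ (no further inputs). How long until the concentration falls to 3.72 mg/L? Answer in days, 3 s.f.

t = ln(C₀/C)/k = ln(9.7/3.72)/0.50 = 0.9584/0.50 = 1.917 d.

1.92 d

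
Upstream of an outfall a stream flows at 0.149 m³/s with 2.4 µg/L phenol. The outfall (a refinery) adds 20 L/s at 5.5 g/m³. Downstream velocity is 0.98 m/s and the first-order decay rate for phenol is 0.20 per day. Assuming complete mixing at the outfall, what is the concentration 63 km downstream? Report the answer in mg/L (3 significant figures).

0.563 mg/L

20 L/s = 0.02 m³/s.
2.4 µg/L = 0.0024 mg/L.
After complete mixing, C₀ = (0.02·5.5 + 0.149·0.0024) / 0.169 = 0.653 mg/L.
Travel time t = 6.3e+04 m / 0.98 m/s = 6.429e+04 s = 0.744 d.
C = 0.653·exp(−0.20·0.744) = 0.653·0.8617 = 0.5627 mg/L.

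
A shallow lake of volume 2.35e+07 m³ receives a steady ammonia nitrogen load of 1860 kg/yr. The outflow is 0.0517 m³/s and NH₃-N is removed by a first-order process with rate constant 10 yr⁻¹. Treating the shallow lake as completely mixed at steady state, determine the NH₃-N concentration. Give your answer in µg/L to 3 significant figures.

7.86 µg/L

Outflow Q = 0.0517 m³/s × 3.156e+07 s/yr = 1.632e+06 m³/yr.
Steady-state CSTR mass balance: W = Q·C + k·V·C, so C = W/(Q + kV).
Q + kV = 1.632e+06 + 10·2.35e+07 = 2.366e+08 m³/yr.
C = 1860/2.366e+08 = 7.86e-06 kg/m³ = 0.00786 mg/L = 7.86 µg/L.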